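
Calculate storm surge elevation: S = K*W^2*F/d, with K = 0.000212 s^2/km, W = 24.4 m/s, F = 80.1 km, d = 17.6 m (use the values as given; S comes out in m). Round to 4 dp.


S = K * W^2 * F / d
W^2 = 24.4^2 = 595.36
S = 0.000212 * 595.36 * 80.1 / 17.6
Numerator = 0.000212 * 595.36 * 80.1 = 10.109927
S = 10.109927 / 17.6 = 0.5744 m

0.5744


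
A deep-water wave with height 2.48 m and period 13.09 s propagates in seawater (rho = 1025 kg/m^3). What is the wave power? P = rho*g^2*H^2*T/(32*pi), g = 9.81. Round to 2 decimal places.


P = rho * g^2 * H^2 * T / (32 * pi)
P = 1025 * 9.81^2 * 2.48^2 * 13.09 / (32 * pi)
P = 1025 * 96.2361 * 6.1504 * 13.09 / 100.53096
P = 78995.99 W/m

78995.99


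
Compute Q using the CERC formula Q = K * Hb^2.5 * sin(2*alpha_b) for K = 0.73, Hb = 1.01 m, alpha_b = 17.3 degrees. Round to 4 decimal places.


Q = K * Hb^2.5 * sin(2 * alpha_b)
Hb^2.5 = 1.01^2.5 = 1.025188
sin(2 * 17.3) = sin(34.6) = 0.567844
Q = 0.73 * 1.025188 * 0.567844
Q = 0.4250 m^3/s

0.4250


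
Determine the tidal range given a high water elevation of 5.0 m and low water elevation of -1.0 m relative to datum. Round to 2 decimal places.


Tidal range = High water - Low water
Tidal range = 5.0 - (-1.0)
Tidal range = 6.00 m

6.00


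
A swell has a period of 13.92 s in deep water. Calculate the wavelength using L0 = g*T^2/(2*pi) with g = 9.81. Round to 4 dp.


L0 = g * T^2 / (2 * pi)
L0 = 9.81 * 13.92^2 / (2 * pi)
L0 = 9.81 * 193.7664 / 6.28319
L0 = 1900.8484 / 6.28319
L0 = 302.5294 m

302.5294


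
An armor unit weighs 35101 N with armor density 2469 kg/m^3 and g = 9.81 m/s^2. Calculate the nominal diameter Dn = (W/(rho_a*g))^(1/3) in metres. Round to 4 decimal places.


V = W / (rho_a * g)
V = 35101 / (2469 * 9.81)
V = 35101 / 24220.89
V = 1.449204 m^3
Dn = V^(1/3) = 1.449204^(1/3)
Dn = 1.1316 m

1.1316


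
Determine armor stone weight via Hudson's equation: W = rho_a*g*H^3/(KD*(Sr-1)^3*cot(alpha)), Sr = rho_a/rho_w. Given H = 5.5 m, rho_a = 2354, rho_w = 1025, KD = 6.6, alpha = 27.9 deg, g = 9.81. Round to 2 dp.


Sr = rho_a / rho_w = 2354 / 1025 = 2.296585
(Sr - 1) = 1.296585
(Sr - 1)^3 = 2.179733
cot(27.9) = 1 / tan(27.9) = 1 / 0.529473 = 1.888671
Numerator = 2354 * 9.81 * 5.5^3 = 3842054.6175
Denominator = 6.6 * 2.179733 * 1.888671 = 27.170878
W = 3842054.6175 / 27.170878
W = 141403.40 N

141403.40


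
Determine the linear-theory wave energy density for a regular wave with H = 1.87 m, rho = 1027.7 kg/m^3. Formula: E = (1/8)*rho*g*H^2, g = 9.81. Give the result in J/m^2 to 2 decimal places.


E = (1/8) * rho * g * H^2
E = (1/8) * 1027.7 * 9.81 * 1.87^2
E = 0.125 * 1027.7 * 9.81 * 3.4969
E = 4406.85 J/m^2

4406.85


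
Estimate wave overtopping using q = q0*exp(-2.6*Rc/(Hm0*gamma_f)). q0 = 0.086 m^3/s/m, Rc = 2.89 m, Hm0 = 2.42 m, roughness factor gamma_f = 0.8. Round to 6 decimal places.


q = q0 * exp(-2.6 * Rc / (Hm0 * gamma_f))
Exponent = -2.6 * 2.89 / (2.42 * 0.8)
= -2.6 * 2.89 / 1.9360
= -3.881198
exp(-3.881198) = 0.020626
q = 0.086 * 0.020626
q = 0.001774 m^3/s/m

0.001774


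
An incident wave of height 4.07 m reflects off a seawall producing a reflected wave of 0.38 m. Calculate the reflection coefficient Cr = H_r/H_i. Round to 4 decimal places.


Cr = H_r / H_i
Cr = 0.38 / 4.07
Cr = 0.0934

0.0934


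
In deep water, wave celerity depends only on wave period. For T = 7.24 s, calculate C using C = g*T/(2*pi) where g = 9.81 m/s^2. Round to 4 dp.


We use the deep-water celerity formula:
C = g * T / (2 * pi)
C = 9.81 * 7.24 / (2 * 3.14159...)
C = 71.024400 / 6.283185
C = 11.3039 m/s

11.3039


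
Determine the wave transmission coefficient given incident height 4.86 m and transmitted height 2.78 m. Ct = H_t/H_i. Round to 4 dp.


Ct = H_t / H_i
Ct = 2.78 / 4.86
Ct = 0.5720

0.5720


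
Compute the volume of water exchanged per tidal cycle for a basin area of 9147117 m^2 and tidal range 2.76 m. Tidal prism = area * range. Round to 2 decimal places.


Tidal prism = Area * Tidal range
P = 9147117 * 2.76
P = 25246042.92 m^3

25246042.92


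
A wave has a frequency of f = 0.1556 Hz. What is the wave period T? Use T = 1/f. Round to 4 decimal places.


T = 1 / f
T = 1 / 0.1556
T = 6.4267 s

6.4267


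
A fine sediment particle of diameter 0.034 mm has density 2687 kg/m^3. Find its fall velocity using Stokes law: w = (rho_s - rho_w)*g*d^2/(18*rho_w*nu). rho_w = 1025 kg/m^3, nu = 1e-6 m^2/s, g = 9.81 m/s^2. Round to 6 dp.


w = (rho_s - rho_w) * g * d^2 / (18 * rho_w * nu)
d = 0.034 mm = 0.000034 m
rho_s - rho_w = 2687 - 1025 = 1662
Numerator = 1662 * 9.81 * (0.000034)^2 = 0.000018847678
Denominator = 18 * 1025 * 1e-6 = 0.018450
w = 0.001022 m/s

0.001022


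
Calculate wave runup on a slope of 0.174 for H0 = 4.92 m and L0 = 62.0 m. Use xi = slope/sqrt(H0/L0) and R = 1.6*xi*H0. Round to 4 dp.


xi = slope / sqrt(H0/L0)
H0/L0 = 4.92/62.0 = 0.079355
sqrt(0.079355) = 0.281700
xi = 0.174 / 0.281700 = 0.617679
R = 1.6 * xi * H0 = 1.6 * 0.617679 * 4.92
R = 4.8624 m

4.8624


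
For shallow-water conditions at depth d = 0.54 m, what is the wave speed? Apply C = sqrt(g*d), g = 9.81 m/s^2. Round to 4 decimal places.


Using the shallow-water approximation:
C = sqrt(g * d) = sqrt(9.81 * 0.54)
C = sqrt(5.2974)
C = 2.3016 m/s

2.3016


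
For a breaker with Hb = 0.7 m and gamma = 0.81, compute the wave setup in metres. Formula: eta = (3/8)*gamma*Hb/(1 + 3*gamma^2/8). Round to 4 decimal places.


eta = (3/8) * gamma * Hb / (1 + 3*gamma^2/8)
Numerator = (3/8) * 0.81 * 0.7 = 0.212625
Denominator = 1 + 3*0.81^2/8 = 1 + 0.246038 = 1.246038
eta = 0.212625 / 1.246038
eta = 0.1706 m

0.1706


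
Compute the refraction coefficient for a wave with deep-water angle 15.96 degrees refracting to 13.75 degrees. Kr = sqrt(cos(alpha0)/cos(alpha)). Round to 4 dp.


Kr = sqrt(cos(alpha0) / cos(alpha))
cos(15.96) = 0.961454
cos(13.75) = 0.971342
Kr = sqrt(0.961454 / 0.971342)
Kr = sqrt(0.989820)
Kr = 0.9949

0.9949


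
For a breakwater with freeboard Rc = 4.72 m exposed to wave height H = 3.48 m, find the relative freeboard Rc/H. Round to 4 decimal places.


Relative freeboard = Rc / H
= 4.72 / 3.48
= 1.3563

1.3563


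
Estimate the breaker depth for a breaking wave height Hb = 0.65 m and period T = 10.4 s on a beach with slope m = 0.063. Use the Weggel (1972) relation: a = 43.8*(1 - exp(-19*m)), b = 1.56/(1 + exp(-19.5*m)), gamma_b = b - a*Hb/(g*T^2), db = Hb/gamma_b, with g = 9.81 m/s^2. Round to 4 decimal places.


a = 43.8 * (1 - exp(-19 * m))
exp(-19 * 0.063) = exp(-1.1970) = 0.302099
a = 43.8 * (1 - 0.302099) = 30.568057
b = 1.56 / (1 + exp(-19.5 * m))
exp(-19.5 * 0.063) = exp(-1.2285) = 0.292731
b = 1.56 / (1 + 0.292731) = 1.206747
Hb / (g * T^2) = 0.65 / (9.81 * 10.4^2) = 0.65 / 1061.0496 = 0.00061260
gamma_b = b - a * Hb/(g*T^2) = 1.206747 - 30.568057 * 0.00061260 = 1.188021
db = Hb / gamma_b = 0.65 / 1.188021
db = 0.5471 m

0.5471


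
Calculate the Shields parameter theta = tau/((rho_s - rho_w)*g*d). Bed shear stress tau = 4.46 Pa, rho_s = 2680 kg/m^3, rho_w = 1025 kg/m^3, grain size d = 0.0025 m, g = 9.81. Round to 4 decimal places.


theta = tau / ((rho_s - rho_w) * g * d)
rho_s - rho_w = 2680 - 1025 = 1655
Denominator = 1655 * 9.81 * 0.0025 = 40.588875
theta = 4.46 / 40.588875
theta = 0.1099

0.1099


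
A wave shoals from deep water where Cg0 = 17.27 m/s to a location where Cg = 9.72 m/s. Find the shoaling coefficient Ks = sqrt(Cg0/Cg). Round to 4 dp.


Ks = sqrt(Cg0 / Cg)
Ks = sqrt(17.27 / 9.72)
Ks = sqrt(1.7767)
Ks = 1.3329

1.3329


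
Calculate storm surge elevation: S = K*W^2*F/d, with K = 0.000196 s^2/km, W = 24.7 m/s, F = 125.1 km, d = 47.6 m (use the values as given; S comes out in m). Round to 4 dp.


S = K * W^2 * F / d
W^2 = 24.7^2 = 610.09
S = 0.000196 * 610.09 * 125.1 / 47.6
Numerator = 0.000196 * 610.09 * 125.1 = 14.959163
S = 14.959163 / 47.6 = 0.3143 m

0.3143


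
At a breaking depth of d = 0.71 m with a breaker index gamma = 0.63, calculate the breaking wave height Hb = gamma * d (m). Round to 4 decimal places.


Hb = gamma * d
Hb = 0.63 * 0.71
Hb = 0.4473 m

0.4473


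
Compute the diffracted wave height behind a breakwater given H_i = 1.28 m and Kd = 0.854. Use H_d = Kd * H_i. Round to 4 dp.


H_d = Kd * H_i
H_d = 0.854 * 1.28
H_d = 1.0931 m

1.0931


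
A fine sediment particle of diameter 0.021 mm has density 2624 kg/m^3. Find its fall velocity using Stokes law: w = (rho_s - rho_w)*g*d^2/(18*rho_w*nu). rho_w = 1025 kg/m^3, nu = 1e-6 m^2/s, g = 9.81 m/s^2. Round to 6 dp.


w = (rho_s - rho_w) * g * d^2 / (18 * rho_w * nu)
d = 0.021 mm = 0.000021 m
rho_s - rho_w = 2624 - 1025 = 1599
Numerator = 1599 * 9.81 * (0.000021)^2 = 0.000006917610
Denominator = 18 * 1025 * 1e-6 = 0.018450
w = 0.000375 m/s

0.000375


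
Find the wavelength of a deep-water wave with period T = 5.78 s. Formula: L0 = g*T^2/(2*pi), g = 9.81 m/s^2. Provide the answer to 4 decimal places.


L0 = g * T^2 / (2 * pi)
L0 = 9.81 * 5.78^2 / (2 * pi)
L0 = 9.81 * 33.4084 / 6.28319
L0 = 327.7364 / 6.28319
L0 = 52.1609 m

52.1609


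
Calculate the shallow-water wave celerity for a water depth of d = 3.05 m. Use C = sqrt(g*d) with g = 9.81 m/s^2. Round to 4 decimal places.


Using the shallow-water approximation:
C = sqrt(g * d) = sqrt(9.81 * 3.05)
C = sqrt(29.9205)
C = 5.4700 m/s

5.4700


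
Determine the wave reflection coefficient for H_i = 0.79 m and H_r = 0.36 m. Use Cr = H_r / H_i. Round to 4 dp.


Cr = H_r / H_i
Cr = 0.36 / 0.79
Cr = 0.4557

0.4557


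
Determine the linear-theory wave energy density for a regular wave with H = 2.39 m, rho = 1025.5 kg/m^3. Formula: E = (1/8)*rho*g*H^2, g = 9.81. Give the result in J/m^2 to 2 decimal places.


E = (1/8) * rho * g * H^2
E = (1/8) * 1025.5 * 9.81 * 2.39^2
E = 0.125 * 1025.5 * 9.81 * 5.7121
E = 7183.08 J/m^2

7183.08


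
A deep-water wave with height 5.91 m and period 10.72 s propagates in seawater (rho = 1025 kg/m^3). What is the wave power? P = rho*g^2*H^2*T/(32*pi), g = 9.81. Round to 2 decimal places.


P = rho * g^2 * H^2 * T / (32 * pi)
P = 1025 * 9.81^2 * 5.91^2 * 10.72 / (32 * pi)
P = 1025 * 96.2361 * 34.9281 * 10.72 / 100.53096
P = 367393.76 W/m

367393.76


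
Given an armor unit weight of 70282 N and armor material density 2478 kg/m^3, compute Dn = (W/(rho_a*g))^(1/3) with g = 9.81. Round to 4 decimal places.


V = W / (rho_a * g)
V = 70282 / (2478 * 9.81)
V = 70282 / 24309.18
V = 2.891171 m^3
Dn = V^(1/3) = 2.891171^(1/3)
Dn = 1.4246 m

1.4246


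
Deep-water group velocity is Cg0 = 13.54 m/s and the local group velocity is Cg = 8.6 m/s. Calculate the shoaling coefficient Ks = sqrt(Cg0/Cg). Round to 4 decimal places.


Ks = sqrt(Cg0 / Cg)
Ks = sqrt(13.54 / 8.6)
Ks = sqrt(1.5744)
Ks = 1.2548

1.2548


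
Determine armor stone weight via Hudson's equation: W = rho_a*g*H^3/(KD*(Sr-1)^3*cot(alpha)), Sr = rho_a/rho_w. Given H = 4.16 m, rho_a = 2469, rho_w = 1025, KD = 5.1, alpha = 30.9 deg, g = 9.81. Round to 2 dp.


Sr = rho_a / rho_w = 2469 / 1025 = 2.408780
(Sr - 1) = 1.408780
(Sr - 1)^3 = 2.795954
cot(30.9) = 1 / tan(30.9) = 1 / 0.598488 = 1.670878
Numerator = 2469 * 9.81 * 4.16^3 = 1743693.2614
Denominator = 5.1 * 2.795954 * 1.670878 = 23.825661
W = 1743693.2614 / 23.825661
W = 73185.51 N

73185.51


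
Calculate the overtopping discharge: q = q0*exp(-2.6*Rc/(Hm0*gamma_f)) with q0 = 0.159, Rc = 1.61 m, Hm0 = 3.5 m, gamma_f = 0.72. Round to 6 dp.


q = q0 * exp(-2.6 * Rc / (Hm0 * gamma_f))
Exponent = -2.6 * 1.61 / (3.5 * 0.72)
= -2.6 * 1.61 / 2.5200
= -1.661111
exp(-1.661111) = 0.189928
q = 0.159 * 0.189928
q = 0.030199 m^3/s/m

0.030199


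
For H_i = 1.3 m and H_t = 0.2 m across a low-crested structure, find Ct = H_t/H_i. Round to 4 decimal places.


Ct = H_t / H_i
Ct = 0.2 / 1.3
Ct = 0.1538

0.1538


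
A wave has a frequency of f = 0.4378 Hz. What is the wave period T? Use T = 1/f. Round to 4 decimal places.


T = 1 / f
T = 1 / 0.4378
T = 2.2841 s

2.2841


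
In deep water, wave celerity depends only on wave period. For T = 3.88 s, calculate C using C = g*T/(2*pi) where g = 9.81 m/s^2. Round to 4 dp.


We use the deep-water celerity formula:
C = g * T / (2 * pi)
C = 9.81 * 3.88 / (2 * 3.14159...)
C = 38.062800 / 6.283185
C = 6.0579 m/s

6.0579


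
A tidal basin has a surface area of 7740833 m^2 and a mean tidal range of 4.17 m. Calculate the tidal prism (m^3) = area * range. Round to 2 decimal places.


Tidal prism = Area * Tidal range
P = 7740833 * 4.17
P = 32279273.61 m^3

32279273.61


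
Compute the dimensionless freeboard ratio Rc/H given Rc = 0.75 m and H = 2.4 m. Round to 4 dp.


Relative freeboard = Rc / H
= 0.75 / 2.4
= 0.3125

0.3125


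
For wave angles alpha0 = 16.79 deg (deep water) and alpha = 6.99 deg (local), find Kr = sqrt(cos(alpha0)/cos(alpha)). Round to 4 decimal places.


Kr = sqrt(cos(alpha0) / cos(alpha))
cos(16.79) = 0.957370
cos(6.99) = 0.992567
Kr = sqrt(0.957370 / 0.992567)
Kr = sqrt(0.964539)
Kr = 0.9821

0.9821


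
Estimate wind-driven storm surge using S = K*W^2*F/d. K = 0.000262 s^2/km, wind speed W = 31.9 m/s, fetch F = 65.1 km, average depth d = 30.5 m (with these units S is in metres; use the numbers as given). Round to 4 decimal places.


S = K * W^2 * F / d
W^2 = 31.9^2 = 1017.61
S = 0.000262 * 1017.61 * 65.1 / 30.5
Numerator = 0.000262 * 1017.61 * 65.1 = 17.356560
S = 17.356560 / 30.5 = 0.5691 m

0.5691


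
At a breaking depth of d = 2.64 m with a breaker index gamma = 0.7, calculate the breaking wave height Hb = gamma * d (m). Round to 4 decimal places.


Hb = gamma * d
Hb = 0.7 * 2.64
Hb = 1.8480 m

1.8480


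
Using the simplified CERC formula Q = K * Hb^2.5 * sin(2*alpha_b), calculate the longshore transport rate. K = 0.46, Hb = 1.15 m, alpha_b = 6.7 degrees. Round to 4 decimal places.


Q = K * Hb^2.5 * sin(2 * alpha_b)
Hb^2.5 = 1.15^2.5 = 1.418223
sin(2 * 6.7) = sin(13.4) = 0.231748
Q = 0.46 * 1.418223 * 0.231748
Q = 0.1512 m^3/s

0.1512


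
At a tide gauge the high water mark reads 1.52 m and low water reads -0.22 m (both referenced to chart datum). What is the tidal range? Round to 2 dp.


Tidal range = High water - Low water
Tidal range = 1.52 - (-0.22)
Tidal range = 1.74 m

1.74


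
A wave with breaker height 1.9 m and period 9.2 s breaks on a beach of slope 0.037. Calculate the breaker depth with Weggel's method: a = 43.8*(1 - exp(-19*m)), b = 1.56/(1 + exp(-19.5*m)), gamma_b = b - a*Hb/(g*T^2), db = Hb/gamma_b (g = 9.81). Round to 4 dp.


a = 43.8 * (1 - exp(-19 * m))
exp(-19 * 0.037) = exp(-0.7030) = 0.495098
a = 43.8 * (1 - 0.495098) = 22.114717
b = 1.56 / (1 + exp(-19.5 * m))
exp(-19.5 * 0.037) = exp(-0.7215) = 0.486023
b = 1.56 / (1 + 0.486023) = 1.049782
Hb / (g * T^2) = 1.9 / (9.81 * 9.2^2) = 1.9 / 830.3184 = 0.00228828
gamma_b = b - a * Hb/(g*T^2) = 1.049782 - 22.114717 * 0.00228828 = 0.999177
db = Hb / gamma_b = 1.9 / 0.999177
db = 1.9016 m

1.9016


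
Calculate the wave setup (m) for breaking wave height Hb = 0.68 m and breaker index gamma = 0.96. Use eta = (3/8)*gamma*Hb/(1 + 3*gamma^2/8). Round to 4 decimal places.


eta = (3/8) * gamma * Hb / (1 + 3*gamma^2/8)
Numerator = (3/8) * 0.96 * 0.68 = 0.244800
Denominator = 1 + 3*0.96^2/8 = 1 + 0.345600 = 1.345600
eta = 0.244800 / 1.345600
eta = 0.1819 m

0.1819


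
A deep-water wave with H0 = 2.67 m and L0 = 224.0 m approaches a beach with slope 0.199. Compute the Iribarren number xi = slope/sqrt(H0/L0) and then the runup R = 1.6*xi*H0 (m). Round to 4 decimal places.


xi = slope / sqrt(H0/L0)
H0/L0 = 2.67/224.0 = 0.011920
sqrt(0.011920) = 0.109177
xi = 0.199 / 0.109177 = 1.822726
R = 1.6 * xi * H0 = 1.6 * 1.822726 * 2.67
R = 7.7867 m

7.7867


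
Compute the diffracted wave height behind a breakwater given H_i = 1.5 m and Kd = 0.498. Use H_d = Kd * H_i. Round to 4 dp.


H_d = Kd * H_i
H_d = 0.498 * 1.5
H_d = 0.7470 m

0.7470


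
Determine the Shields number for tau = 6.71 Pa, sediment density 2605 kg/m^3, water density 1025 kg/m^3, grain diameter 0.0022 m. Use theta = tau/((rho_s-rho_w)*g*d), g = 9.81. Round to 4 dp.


theta = tau / ((rho_s - rho_w) * g * d)
rho_s - rho_w = 2605 - 1025 = 1580
Denominator = 1580 * 9.81 * 0.0022 = 34.099560
theta = 6.71 / 34.099560
theta = 0.1968

0.1968


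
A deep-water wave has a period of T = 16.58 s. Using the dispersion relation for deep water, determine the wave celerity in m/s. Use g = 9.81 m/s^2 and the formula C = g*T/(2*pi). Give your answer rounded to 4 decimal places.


We use the deep-water celerity formula:
C = g * T / (2 * pi)
C = 9.81 * 16.58 / (2 * 3.14159...)
C = 162.649800 / 6.283185
C = 25.8865 m/s

25.8865


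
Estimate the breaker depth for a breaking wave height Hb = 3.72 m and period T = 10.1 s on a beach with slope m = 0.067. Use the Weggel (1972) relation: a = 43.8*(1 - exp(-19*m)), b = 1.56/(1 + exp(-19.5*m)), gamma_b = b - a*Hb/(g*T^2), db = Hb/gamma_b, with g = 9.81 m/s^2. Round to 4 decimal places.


a = 43.8 * (1 - exp(-19 * m))
exp(-19 * 0.067) = exp(-1.2730) = 0.279990
a = 43.8 * (1 - 0.279990) = 31.536421
b = 1.56 / (1 + exp(-19.5 * m))
exp(-19.5 * 0.067) = exp(-1.3065) = 0.270766
b = 1.56 / (1 + 0.270766) = 1.227606
Hb / (g * T^2) = 3.72 / (9.81 * 10.1^2) = 3.72 / 1000.7181 = 0.00371733
gamma_b = b - a * Hb/(g*T^2) = 1.227606 - 31.536421 * 0.00371733 = 1.110375
db = Hb / gamma_b = 3.72 / 1.110375
db = 3.3502 m

3.3502


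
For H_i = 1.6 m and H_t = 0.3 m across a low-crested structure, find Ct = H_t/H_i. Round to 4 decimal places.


Ct = H_t / H_i
Ct = 0.3 / 1.6
Ct = 0.1875

0.1875


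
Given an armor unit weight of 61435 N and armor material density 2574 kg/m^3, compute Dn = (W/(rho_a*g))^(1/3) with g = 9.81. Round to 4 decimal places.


V = W / (rho_a * g)
V = 61435 / (2574 * 9.81)
V = 61435 / 25250.94
V = 2.432979 m^3
Dn = V^(1/3) = 2.432979^(1/3)
Dn = 1.3450 m

1.3450


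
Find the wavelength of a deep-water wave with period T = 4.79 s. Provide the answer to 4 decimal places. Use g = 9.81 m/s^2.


L0 = g * T^2 / (2 * pi)
L0 = 9.81 * 4.79^2 / (2 * pi)
L0 = 9.81 * 22.9441 / 6.28319
L0 = 225.0816 / 6.28319
L0 = 35.8229 m

35.8229


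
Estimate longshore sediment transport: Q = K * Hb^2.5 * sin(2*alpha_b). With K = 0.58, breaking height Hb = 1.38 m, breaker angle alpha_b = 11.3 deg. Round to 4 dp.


Q = K * Hb^2.5 * sin(2 * alpha_b)
Hb^2.5 = 1.38^2.5 = 2.237163
sin(2 * 11.3) = sin(22.6) = 0.384295
Q = 0.58 * 2.237163 * 0.384295
Q = 0.4986 m^3/s

0.4986


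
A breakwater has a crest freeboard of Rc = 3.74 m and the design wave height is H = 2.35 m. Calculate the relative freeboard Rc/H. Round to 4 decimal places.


Relative freeboard = Rc / H
= 3.74 / 2.35
= 1.5915

1.5915


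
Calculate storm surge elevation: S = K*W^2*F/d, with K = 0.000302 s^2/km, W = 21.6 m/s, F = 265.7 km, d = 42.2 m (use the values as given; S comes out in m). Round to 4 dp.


S = K * W^2 * F / d
W^2 = 21.6^2 = 466.56
S = 0.000302 * 466.56 * 265.7 / 42.2
Numerator = 0.000302 * 466.56 * 265.7 = 37.437428
S = 37.437428 / 42.2 = 0.8871 m

0.8871


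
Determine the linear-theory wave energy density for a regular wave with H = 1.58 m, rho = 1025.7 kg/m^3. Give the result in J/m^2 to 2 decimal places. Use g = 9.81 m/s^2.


E = (1/8) * rho * g * H^2
E = (1/8) * 1025.7 * 9.81 * 1.58^2
E = 0.125 * 1025.7 * 9.81 * 2.4964
E = 3139.88 J/m^2

3139.88


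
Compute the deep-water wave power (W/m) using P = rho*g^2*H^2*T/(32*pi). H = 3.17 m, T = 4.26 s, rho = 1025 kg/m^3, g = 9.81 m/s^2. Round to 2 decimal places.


P = rho * g^2 * H^2 * T / (32 * pi)
P = 1025 * 9.81^2 * 3.17^2 * 4.26 / (32 * pi)
P = 1025 * 96.2361 * 10.0489 * 4.26 / 100.53096
P = 42003.95 W/m

42003.95


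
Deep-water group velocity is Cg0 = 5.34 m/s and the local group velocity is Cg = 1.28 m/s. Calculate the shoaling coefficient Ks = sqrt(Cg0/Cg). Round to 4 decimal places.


Ks = sqrt(Cg0 / Cg)
Ks = sqrt(5.34 / 1.28)
Ks = sqrt(4.1719)
Ks = 2.0425

2.0425


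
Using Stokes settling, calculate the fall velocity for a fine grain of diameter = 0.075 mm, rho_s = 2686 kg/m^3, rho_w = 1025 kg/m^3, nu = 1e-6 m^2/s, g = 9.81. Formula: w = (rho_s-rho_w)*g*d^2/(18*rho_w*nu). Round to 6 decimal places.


w = (rho_s - rho_w) * g * d^2 / (18 * rho_w * nu)
d = 0.075 mm = 0.000075 m
rho_s - rho_w = 2686 - 1025 = 1661
Numerator = 1661 * 9.81 * (0.000075)^2 = 0.000091656056
Denominator = 18 * 1025 * 1e-6 = 0.018450
w = 0.004968 m/s

0.004968


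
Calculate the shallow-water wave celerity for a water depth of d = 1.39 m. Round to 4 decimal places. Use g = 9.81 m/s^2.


Using the shallow-water approximation:
C = sqrt(g * d) = sqrt(9.81 * 1.39)
C = sqrt(13.6359)
C = 3.6927 m/s

3.6927


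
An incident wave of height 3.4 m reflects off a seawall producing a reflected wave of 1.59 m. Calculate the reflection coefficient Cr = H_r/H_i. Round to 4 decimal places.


Cr = H_r / H_i
Cr = 1.59 / 3.4
Cr = 0.4676

0.4676


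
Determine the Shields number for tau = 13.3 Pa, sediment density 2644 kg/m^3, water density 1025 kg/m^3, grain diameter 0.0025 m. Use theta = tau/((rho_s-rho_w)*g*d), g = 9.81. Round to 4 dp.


theta = tau / ((rho_s - rho_w) * g * d)
rho_s - rho_w = 2644 - 1025 = 1619
Denominator = 1619 * 9.81 * 0.0025 = 39.705975
theta = 13.3 / 39.705975
theta = 0.3350

0.3350


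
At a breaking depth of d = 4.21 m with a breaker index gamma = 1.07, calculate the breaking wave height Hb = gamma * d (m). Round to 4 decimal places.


Hb = gamma * d
Hb = 1.07 * 4.21
Hb = 4.5047 m

4.5047


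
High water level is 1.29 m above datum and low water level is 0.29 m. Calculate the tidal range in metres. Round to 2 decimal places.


Tidal range = High water - Low water
Tidal range = 1.29 - (0.29)
Tidal range = 1.00 m

1.00


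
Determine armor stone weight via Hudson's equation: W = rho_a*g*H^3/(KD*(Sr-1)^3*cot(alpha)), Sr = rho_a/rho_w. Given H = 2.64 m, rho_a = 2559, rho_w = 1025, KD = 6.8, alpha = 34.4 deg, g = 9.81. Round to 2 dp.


Sr = rho_a / rho_w = 2559 / 1025 = 2.496585
(Sr - 1) = 1.496585
(Sr - 1)^3 = 3.352004
cot(34.4) = 1 / tan(34.4) = 1 / 0.684714 = 1.460463
Numerator = 2559 * 9.81 * 2.64^3 = 461903.3094
Denominator = 6.8 * 3.352004 * 1.460463 = 33.289249
W = 461903.3094 / 33.289249
W = 13875.45 N

13875.45


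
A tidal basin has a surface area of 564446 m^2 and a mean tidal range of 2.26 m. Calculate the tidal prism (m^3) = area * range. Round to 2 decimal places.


Tidal prism = Area * Tidal range
P = 564446 * 2.26
P = 1275647.96 m^3

1275647.96


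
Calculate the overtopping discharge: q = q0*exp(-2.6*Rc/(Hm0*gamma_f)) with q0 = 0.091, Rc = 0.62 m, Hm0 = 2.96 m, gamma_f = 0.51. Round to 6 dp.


q = q0 * exp(-2.6 * Rc / (Hm0 * gamma_f))
Exponent = -2.6 * 0.62 / (2.96 * 0.51)
= -2.6 * 0.62 / 1.5096
= -1.067833
exp(-1.067833) = 0.343753
q = 0.091 * 0.343753
q = 0.031282 m^3/s/m

0.031282


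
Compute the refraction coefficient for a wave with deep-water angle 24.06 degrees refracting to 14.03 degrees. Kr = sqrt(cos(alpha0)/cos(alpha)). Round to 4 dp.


Kr = sqrt(cos(alpha0) / cos(alpha))
cos(24.06) = 0.913119
cos(14.03) = 0.970169
Kr = sqrt(0.913119 / 0.970169)
Kr = sqrt(0.941196)
Kr = 0.9702

0.9702


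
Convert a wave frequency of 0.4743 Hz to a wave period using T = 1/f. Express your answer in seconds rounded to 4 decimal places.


T = 1 / f
T = 1 / 0.4743
T = 2.1084 s

2.1084


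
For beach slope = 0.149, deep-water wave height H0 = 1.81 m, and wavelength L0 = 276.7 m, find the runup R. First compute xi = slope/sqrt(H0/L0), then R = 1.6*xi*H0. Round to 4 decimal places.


xi = slope / sqrt(H0/L0)
H0/L0 = 1.81/276.7 = 0.006541
sqrt(0.006541) = 0.080879
xi = 0.149 / 0.080879 = 1.842263
R = 1.6 * xi * H0 = 1.6 * 1.842263 * 1.81
R = 5.3352 m

5.3352


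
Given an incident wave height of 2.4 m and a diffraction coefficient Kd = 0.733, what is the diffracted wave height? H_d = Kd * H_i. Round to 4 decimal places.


H_d = Kd * H_i
H_d = 0.733 * 2.4
H_d = 1.7592 m

1.7592


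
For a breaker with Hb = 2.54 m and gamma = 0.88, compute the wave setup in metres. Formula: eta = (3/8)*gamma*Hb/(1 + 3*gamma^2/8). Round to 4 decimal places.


eta = (3/8) * gamma * Hb / (1 + 3*gamma^2/8)
Numerator = (3/8) * 0.88 * 2.54 = 0.838200
Denominator = 1 + 3*0.88^2/8 = 1 + 0.290400 = 1.290400
eta = 0.838200 / 1.290400
eta = 0.6496 m

0.6496


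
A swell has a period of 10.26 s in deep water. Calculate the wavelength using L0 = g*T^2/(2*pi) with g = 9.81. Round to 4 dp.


L0 = g * T^2 / (2 * pi)
L0 = 9.81 * 10.26^2 / (2 * pi)
L0 = 9.81 * 105.2676 / 6.28319
L0 = 1032.6752 / 6.28319
L0 = 164.3554 m

164.3554


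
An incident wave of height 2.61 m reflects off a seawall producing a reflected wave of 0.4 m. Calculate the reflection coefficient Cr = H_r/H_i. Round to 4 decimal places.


Cr = H_r / H_i
Cr = 0.4 / 2.61
Cr = 0.1533

0.1533


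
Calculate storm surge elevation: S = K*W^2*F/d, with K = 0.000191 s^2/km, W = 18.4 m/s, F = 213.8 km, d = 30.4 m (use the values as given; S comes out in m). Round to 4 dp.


S = K * W^2 * F / d
W^2 = 18.4^2 = 338.56
S = 0.000191 * 338.56 * 213.8 / 30.4
Numerator = 0.000191 * 338.56 * 213.8 = 13.825368
S = 13.825368 / 30.4 = 0.4548 m

0.4548


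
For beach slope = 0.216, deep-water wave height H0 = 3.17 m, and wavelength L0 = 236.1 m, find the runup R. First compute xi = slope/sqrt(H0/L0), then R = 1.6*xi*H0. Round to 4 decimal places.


xi = slope / sqrt(H0/L0)
H0/L0 = 3.17/236.1 = 0.013427
sqrt(0.013427) = 0.115873
xi = 0.216 / 0.115873 = 1.864112
R = 1.6 * xi * H0 = 1.6 * 1.864112 * 3.17
R = 9.4548 m

9.4548


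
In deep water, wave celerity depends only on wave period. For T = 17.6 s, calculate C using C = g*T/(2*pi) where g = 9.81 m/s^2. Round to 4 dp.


We use the deep-water celerity formula:
C = g * T / (2 * pi)
C = 9.81 * 17.6 / (2 * 3.14159...)
C = 172.656000 / 6.283185
C = 27.4791 m/s

27.4791


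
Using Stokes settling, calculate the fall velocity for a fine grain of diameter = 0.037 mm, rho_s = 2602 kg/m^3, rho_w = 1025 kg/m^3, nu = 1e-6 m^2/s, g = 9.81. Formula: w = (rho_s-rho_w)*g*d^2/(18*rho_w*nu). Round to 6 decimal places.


w = (rho_s - rho_w) * g * d^2 / (18 * rho_w * nu)
d = 0.037 mm = 0.000037 m
rho_s - rho_w = 2602 - 1025 = 1577
Numerator = 1577 * 9.81 * (0.000037)^2 = 0.000021178937
Denominator = 18 * 1025 * 1e-6 = 0.018450
w = 0.001148 m/s

0.001148


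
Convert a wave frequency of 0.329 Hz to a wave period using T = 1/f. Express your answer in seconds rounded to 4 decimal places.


T = 1 / f
T = 1 / 0.329
T = 3.0395 s

3.0395


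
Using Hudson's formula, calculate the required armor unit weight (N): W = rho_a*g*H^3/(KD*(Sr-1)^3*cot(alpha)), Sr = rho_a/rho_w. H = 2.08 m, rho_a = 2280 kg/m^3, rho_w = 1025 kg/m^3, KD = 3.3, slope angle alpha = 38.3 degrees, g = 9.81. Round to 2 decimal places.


Sr = rho_a / rho_w = 2280 / 1025 = 2.224390
(Sr - 1) = 1.224390
(Sr - 1)^3 = 1.835522
cot(38.3) = 1 / tan(38.3) = 1 / 0.789752 = 1.266220
Numerator = 2280 * 9.81 * 2.08^3 = 201276.8649
Denominator = 3.3 * 1.835522 * 1.266220 = 7.669774
W = 201276.8649 / 7.669774
W = 26242.87 N

26242.87


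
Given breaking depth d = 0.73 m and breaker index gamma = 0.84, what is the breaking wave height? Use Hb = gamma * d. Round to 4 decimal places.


Hb = gamma * d
Hb = 0.84 * 0.73
Hb = 0.6132 m

0.6132


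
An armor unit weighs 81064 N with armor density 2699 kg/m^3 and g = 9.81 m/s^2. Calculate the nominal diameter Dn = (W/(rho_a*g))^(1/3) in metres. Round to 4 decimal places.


V = W / (rho_a * g)
V = 81064 / (2699 * 9.81)
V = 81064 / 26477.19
V = 3.061654 m^3
Dn = V^(1/3) = 3.061654^(1/3)
Dn = 1.4521 m

1.4521


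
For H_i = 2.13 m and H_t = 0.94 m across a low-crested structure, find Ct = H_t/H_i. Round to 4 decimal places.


Ct = H_t / H_i
Ct = 0.94 / 2.13
Ct = 0.4413

0.4413


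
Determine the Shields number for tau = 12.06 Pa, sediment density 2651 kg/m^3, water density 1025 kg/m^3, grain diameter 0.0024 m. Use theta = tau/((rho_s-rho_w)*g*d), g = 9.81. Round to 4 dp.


theta = tau / ((rho_s - rho_w) * g * d)
rho_s - rho_w = 2651 - 1025 = 1626
Denominator = 1626 * 9.81 * 0.0024 = 38.282544
theta = 12.06 / 38.282544
theta = 0.3150

0.3150


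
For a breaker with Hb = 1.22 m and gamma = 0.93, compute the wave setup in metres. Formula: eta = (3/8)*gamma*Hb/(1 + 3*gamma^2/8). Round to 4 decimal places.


eta = (3/8) * gamma * Hb / (1 + 3*gamma^2/8)
Numerator = (3/8) * 0.93 * 1.22 = 0.425475
Denominator = 1 + 3*0.93^2/8 = 1 + 0.324338 = 1.324338
eta = 0.425475 / 1.324338
eta = 0.3213 m

0.3213


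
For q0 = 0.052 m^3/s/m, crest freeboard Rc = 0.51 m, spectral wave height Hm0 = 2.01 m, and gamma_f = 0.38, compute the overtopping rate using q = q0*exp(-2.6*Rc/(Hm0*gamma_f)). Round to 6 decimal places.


q = q0 * exp(-2.6 * Rc / (Hm0 * gamma_f))
Exponent = -2.6 * 0.51 / (2.01 * 0.38)
= -2.6 * 0.51 / 0.7638
= -1.736057
exp(-1.736057) = 0.176214
q = 0.052 * 0.176214
q = 0.009163 m^3/s/m

0.009163


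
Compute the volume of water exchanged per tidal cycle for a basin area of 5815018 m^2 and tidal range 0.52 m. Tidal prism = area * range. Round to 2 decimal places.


Tidal prism = Area * Tidal range
P = 5815018 * 0.52
P = 3023809.36 m^3

3023809.36


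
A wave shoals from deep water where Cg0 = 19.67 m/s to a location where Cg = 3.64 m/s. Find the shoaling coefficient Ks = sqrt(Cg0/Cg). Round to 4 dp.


Ks = sqrt(Cg0 / Cg)
Ks = sqrt(19.67 / 3.64)
Ks = sqrt(5.4038)
Ks = 2.3246

2.3246


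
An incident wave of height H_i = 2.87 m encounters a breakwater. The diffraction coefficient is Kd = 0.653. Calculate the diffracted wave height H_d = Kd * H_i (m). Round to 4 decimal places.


H_d = Kd * H_i
H_d = 0.653 * 2.87
H_d = 1.8741 m

1.8741


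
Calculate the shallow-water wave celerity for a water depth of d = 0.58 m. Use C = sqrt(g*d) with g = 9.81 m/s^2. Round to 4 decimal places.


Using the shallow-water approximation:
C = sqrt(g * d) = sqrt(9.81 * 0.58)
C = sqrt(5.6898)
C = 2.3853 m/s

2.3853


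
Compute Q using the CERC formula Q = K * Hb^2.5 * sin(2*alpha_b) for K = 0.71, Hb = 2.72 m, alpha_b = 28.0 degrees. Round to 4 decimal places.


Q = K * Hb^2.5 * sin(2 * alpha_b)
Hb^2.5 = 2.72^2.5 = 12.201754
sin(2 * 28.0) = sin(56.0) = 0.829038
Q = 0.71 * 12.201754 * 0.829038
Q = 7.1822 m^3/s

7.1822


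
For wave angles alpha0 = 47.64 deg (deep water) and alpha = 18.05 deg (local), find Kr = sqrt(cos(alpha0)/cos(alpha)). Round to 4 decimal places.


Kr = sqrt(cos(alpha0) / cos(alpha))
cos(47.64) = 0.673787
cos(18.05) = 0.950786
Kr = sqrt(0.673787 / 0.950786)
Kr = sqrt(0.708662)
Kr = 0.8418

0.8418


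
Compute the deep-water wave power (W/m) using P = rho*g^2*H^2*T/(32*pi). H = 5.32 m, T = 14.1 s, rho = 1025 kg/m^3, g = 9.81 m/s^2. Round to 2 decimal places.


P = rho * g^2 * H^2 * T / (32 * pi)
P = 1025 * 9.81^2 * 5.32^2 * 14.1 / (32 * pi)
P = 1025 * 96.2361 * 28.3024 * 14.1 / 100.53096
P = 391565.49 W/m

391565.49


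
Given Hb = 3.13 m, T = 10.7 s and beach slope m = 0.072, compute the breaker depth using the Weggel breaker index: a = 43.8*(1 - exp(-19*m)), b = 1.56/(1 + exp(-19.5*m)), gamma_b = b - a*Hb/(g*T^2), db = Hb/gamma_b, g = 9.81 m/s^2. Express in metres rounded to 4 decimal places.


a = 43.8 * (1 - exp(-19 * m))
exp(-19 * 0.072) = exp(-1.3680) = 0.254616
a = 43.8 * (1 - 0.254616) = 32.647833
b = 1.56 / (1 + exp(-19.5 * m))
exp(-19.5 * 0.072) = exp(-1.4040) = 0.245613
b = 1.56 / (1 + 0.245613) = 1.252396
Hb / (g * T^2) = 3.13 / (9.81 * 10.7^2) = 3.13 / 1123.1469 = 0.00278681
gamma_b = b - a * Hb/(g*T^2) = 1.252396 - 32.647833 * 0.00278681 = 1.161412
db = Hb / gamma_b = 3.13 / 1.161412
db = 2.6950 m

2.6950


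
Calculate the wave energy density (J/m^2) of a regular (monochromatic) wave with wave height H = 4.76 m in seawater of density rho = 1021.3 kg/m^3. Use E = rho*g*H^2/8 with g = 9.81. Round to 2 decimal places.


E = (1/8) * rho * g * H^2
E = (1/8) * 1021.3 * 9.81 * 4.76^2
E = 0.125 * 1021.3 * 9.81 * 22.6576
E = 28375.68 J/m^2

28375.68


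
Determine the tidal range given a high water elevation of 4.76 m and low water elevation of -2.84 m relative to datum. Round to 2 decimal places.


Tidal range = High water - Low water
Tidal range = 4.76 - (-2.84)
Tidal range = 7.60 m

7.60


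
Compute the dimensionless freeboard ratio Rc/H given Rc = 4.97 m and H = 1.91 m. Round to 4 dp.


Relative freeboard = Rc / H
= 4.97 / 1.91
= 2.6021

2.6021


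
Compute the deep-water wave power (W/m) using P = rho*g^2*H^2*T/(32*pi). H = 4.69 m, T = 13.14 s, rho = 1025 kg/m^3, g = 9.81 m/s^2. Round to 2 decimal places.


P = rho * g^2 * H^2 * T / (32 * pi)
P = 1025 * 9.81^2 * 4.69^2 * 13.14 / (32 * pi)
P = 1025 * 96.2361 * 21.9961 * 13.14 / 100.53096
P = 283597.95 W/m

283597.95


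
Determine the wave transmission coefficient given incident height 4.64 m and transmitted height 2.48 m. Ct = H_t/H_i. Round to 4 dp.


Ct = H_t / H_i
Ct = 2.48 / 4.64
Ct = 0.5345

0.5345


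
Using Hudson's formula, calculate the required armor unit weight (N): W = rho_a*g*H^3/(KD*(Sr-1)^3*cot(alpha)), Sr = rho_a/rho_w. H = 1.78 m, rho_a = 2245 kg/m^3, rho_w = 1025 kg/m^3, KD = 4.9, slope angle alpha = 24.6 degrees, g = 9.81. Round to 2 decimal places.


Sr = rho_a / rho_w = 2245 / 1025 = 2.190244
(Sr - 1) = 1.190244
(Sr - 1)^3 = 1.686195
cot(24.6) = 1 / tan(24.6) = 1 / 0.457836 = 2.184189
Numerator = 2245 * 9.81 * 1.78^3 = 124206.7962
Denominator = 4.9 * 1.686195 * 2.184189 = 18.046554
W = 124206.7962 / 18.046554
W = 6882.58 N

6882.58


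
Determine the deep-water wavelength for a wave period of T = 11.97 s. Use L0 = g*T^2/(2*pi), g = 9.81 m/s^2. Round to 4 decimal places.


L0 = g * T^2 / (2 * pi)
L0 = 9.81 * 11.97^2 / (2 * pi)
L0 = 9.81 * 143.2809 / 6.28319
L0 = 1405.5856 / 6.28319
L0 = 223.7059 m

223.7059


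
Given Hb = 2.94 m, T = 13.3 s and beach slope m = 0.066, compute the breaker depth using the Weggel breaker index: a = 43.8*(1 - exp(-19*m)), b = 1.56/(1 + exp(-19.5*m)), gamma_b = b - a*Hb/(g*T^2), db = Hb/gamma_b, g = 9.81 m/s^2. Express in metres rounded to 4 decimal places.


a = 43.8 * (1 - exp(-19 * m))
exp(-19 * 0.066) = exp(-1.2540) = 0.285361
a = 43.8 * (1 - 0.285361) = 31.301185
b = 1.56 / (1 + exp(-19.5 * m))
exp(-19.5 * 0.066) = exp(-1.2870) = 0.276098
b = 1.56 / (1 + 0.276098) = 1.222477
Hb / (g * T^2) = 2.94 / (9.81 * 13.3^2) = 2.94 / 1735.2909 = 0.00169424
gamma_b = b - a * Hb/(g*T^2) = 1.222477 - 31.301185 * 0.00169424 = 1.169445
db = Hb / gamma_b = 2.94 / 1.169445
db = 2.5140 m

2.5140


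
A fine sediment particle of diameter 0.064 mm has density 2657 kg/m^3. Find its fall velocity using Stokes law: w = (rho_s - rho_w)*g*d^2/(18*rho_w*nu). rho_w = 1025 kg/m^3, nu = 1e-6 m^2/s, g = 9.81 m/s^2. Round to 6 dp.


w = (rho_s - rho_w) * g * d^2 / (18 * rho_w * nu)
d = 0.064 mm = 0.000064 m
rho_s - rho_w = 2657 - 1025 = 1632
Numerator = 1632 * 9.81 * (0.000064)^2 = 0.000065576632
Denominator = 18 * 1025 * 1e-6 = 0.018450
w = 0.003554 m/s

0.003554


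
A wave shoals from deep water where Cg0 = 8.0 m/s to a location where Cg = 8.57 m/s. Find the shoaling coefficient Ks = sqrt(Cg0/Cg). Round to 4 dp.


Ks = sqrt(Cg0 / Cg)
Ks = sqrt(8.0 / 8.57)
Ks = sqrt(0.9335)
Ks = 0.9662

0.9662


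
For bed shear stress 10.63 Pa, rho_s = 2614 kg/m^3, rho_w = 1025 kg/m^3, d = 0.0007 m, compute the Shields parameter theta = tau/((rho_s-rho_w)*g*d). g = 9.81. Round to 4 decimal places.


theta = tau / ((rho_s - rho_w) * g * d)
rho_s - rho_w = 2614 - 1025 = 1589
Denominator = 1589 * 9.81 * 0.0007 = 10.911663
theta = 10.63 / 10.911663
theta = 0.9742

0.9742


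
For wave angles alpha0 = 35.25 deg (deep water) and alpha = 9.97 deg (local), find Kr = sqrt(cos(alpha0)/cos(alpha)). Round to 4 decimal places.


Kr = sqrt(cos(alpha0) / cos(alpha))
cos(35.25) = 0.816642
cos(9.97) = 0.984899
Kr = sqrt(0.816642 / 0.984899)
Kr = sqrt(0.829163)
Kr = 0.9106

0.9106


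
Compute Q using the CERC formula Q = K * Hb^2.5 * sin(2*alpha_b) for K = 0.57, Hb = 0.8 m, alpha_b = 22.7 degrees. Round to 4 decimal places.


Q = K * Hb^2.5 * sin(2 * alpha_b)
Hb^2.5 = 0.8^2.5 = 0.572433
sin(2 * 22.7) = sin(45.4) = 0.712026
Q = 0.57 * 0.572433 * 0.712026
Q = 0.2323 m^3/s

0.2323


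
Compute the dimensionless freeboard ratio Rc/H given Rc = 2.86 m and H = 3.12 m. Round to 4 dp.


Relative freeboard = Rc / H
= 2.86 / 3.12
= 0.9167

0.9167


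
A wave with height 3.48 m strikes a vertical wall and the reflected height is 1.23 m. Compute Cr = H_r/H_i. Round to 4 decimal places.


Cr = H_r / H_i
Cr = 1.23 / 3.48
Cr = 0.3534

0.3534


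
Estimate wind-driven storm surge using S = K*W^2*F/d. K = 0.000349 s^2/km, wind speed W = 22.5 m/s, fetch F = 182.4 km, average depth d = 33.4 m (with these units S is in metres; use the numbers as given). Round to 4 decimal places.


S = K * W^2 * F / d
W^2 = 22.5^2 = 506.25
S = 0.000349 * 506.25 * 182.4 / 33.4
Numerator = 0.000349 * 506.25 * 182.4 = 32.226660
S = 32.226660 / 33.4 = 0.9649 m

0.9649


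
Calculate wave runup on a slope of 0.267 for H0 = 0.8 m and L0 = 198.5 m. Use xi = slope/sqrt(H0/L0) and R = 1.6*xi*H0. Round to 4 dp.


xi = slope / sqrt(H0/L0)
H0/L0 = 0.8/198.5 = 0.004030
sqrt(0.004030) = 0.063484
xi = 0.267 / 0.063484 = 4.205780
R = 1.6 * xi * H0 = 1.6 * 4.205780 * 0.8
R = 5.3834 m

5.3834


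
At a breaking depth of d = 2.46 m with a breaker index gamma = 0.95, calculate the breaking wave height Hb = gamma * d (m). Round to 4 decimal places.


Hb = gamma * d
Hb = 0.95 * 2.46
Hb = 2.3370 m

2.3370


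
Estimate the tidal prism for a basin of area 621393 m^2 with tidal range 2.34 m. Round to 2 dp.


Tidal prism = Area * Tidal range
P = 621393 * 2.34
P = 1454059.62 m^3

1454059.62


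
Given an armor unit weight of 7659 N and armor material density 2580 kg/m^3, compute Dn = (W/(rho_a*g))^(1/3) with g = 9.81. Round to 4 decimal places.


V = W / (rho_a * g)
V = 7659 / (2580 * 9.81)
V = 7659 / 25309.80
V = 0.302610 m^3
Dn = V^(1/3) = 0.302610^(1/3)
Dn = 0.6714 m

0.6714


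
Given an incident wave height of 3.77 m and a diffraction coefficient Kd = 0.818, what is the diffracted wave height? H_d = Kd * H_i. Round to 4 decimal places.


H_d = Kd * H_i
H_d = 0.818 * 3.77
H_d = 3.0839 m

3.0839


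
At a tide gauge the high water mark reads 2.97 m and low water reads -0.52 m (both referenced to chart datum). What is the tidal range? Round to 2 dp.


Tidal range = High water - Low water
Tidal range = 2.97 - (-0.52)
Tidal range = 3.49 m

3.49


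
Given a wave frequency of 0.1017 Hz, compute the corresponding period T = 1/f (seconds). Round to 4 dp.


T = 1 / f
T = 1 / 0.1017
T = 9.8328 s

9.8328


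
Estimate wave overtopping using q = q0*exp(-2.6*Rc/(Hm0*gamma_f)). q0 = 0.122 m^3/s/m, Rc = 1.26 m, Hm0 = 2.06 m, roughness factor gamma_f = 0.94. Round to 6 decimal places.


q = q0 * exp(-2.6 * Rc / (Hm0 * gamma_f))
Exponent = -2.6 * 1.26 / (2.06 * 0.94)
= -2.6 * 1.26 / 1.9364
= -1.691799
exp(-1.691799) = 0.184188
q = 0.122 * 0.184188
q = 0.022471 m^3/s/m

0.022471


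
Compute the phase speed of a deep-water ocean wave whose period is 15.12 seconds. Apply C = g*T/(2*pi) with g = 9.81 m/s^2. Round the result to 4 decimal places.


We use the deep-water celerity formula:
C = g * T / (2 * pi)
C = 9.81 * 15.12 / (2 * 3.14159...)
C = 148.327200 / 6.283185
C = 23.6070 m/s

23.6070


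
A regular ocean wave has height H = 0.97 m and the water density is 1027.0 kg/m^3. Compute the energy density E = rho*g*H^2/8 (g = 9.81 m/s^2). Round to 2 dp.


E = (1/8) * rho * g * H^2
E = (1/8) * 1027.0 * 9.81 * 0.97^2
E = 0.125 * 1027.0 * 9.81 * 0.9409
E = 1184.93 J/m^2

1184.93


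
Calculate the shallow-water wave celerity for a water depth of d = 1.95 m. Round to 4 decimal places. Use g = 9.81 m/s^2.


Using the shallow-water approximation:
C = sqrt(g * d) = sqrt(9.81 * 1.95)
C = sqrt(19.1295)
C = 4.3737 m/s

4.3737
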